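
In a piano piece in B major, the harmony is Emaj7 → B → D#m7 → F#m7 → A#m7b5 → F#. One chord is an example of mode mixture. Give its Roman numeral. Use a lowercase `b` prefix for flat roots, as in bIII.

v7

B major has the diatonic set B, C#m, D#m, E, F#, G#m, A#dim. Emaj7, B, D#m7, A#m7b5 and F# are all diatonic. But F#m7 (F#–A–C#–E) is foreign: the diatonic V on degree 5 is F#, whereas F#m7 comes from B minor. It is labeled v7.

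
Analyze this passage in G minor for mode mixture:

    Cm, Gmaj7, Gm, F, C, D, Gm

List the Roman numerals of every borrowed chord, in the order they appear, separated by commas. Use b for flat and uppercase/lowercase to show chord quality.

Imaj7, IV

G minor has the diatonic set Gm, Adim, Bb, Cm, D, Eb, F (with V from harmonic minor). Cm, Gm, F and D all belong to that set. Gmaj7 (G–B–D–F#) is not: scale degree 1 in G minor carries Gm (i). In G major the chord on that degree is Gmaj7, so here it functions as Imaj7, borrowed from the parallel major. But C (C–E–G) is foreign: the diatonic iv on degree 4 is Cm, whereas C comes from G major. It is labeled IV.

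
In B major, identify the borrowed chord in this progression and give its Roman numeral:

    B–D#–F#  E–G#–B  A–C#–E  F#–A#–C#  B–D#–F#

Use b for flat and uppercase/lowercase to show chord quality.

bVII

The diatonic triads in B major are B, C#m, D#m, E, F#, G#m, A#dim. B–D#–F# = B, E–G#–B = E and F#–A#–C# = F# are all diatonic. But A–C#–E is foreign: the diatonic vii° on degree 7 is A#dim, whereas A comes from B minor. It is labeled bVII.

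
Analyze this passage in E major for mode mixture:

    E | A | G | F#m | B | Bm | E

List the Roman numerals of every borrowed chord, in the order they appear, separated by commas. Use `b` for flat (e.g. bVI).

bIII, v

The diatonic triads in E major are E, F#m, G#m, A, B, C#m, D#dim. E, A, F#m and B are all diatonic. G (G–B–D) is not: scale degree 3 in E major carries G#m (iii). In E minor the chord on that degree is G, so here it functions as bIII, borrowed from the parallel minor. Bm (B–D–F#) doesn't fit — on degree 5 E major would have B (V). Bm is the degree-5 chord of E minor, so it is the borrowed v.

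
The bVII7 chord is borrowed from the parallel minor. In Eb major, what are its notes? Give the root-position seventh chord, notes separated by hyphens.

bVII7 is built on the lowered scale degree 7. In Eb major degree 7 is D; lowered it becomes Db. Stacking thirds in Eb minor on Db gives Db–F–Ab–Cb.

Db-F-Ab-Cb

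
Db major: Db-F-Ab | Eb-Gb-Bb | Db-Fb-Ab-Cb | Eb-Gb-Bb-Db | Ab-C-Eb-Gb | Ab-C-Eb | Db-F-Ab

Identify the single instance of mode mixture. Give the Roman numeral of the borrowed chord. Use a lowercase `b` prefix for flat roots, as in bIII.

i7

In Db major the diatonic chords are Db, Ebm, Fm, Gb, Ab, Bbm, Cdim. Of the given chords, Db–F–Ab = Db, Eb–Gb–Bb = Ebm, Eb–Gb–Bb–Db = Ebm7, Ab–C–Eb–Gb = Ab7 and Ab–C–Eb = Ab are diatonic. But Db–Fb–Ab–Cb is foreign: the diatonic I on degree 1 is Db, whereas Dbm7 comes from Db minor. It is labeled i7.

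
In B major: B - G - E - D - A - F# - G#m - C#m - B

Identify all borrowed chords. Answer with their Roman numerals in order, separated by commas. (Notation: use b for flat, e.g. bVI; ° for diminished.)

The diatonic triads in B major are B, C#m, D#m, E, F#, G#m, A#dim. Of the given chords, B, E, F#, G#m and C#m are diatonic. G (G–B–D) is not: scale degree 6 in B major carries G#m (vi). In B minor the chord on that degree is G, so here it functions as bVI, borrowed from the parallel minor. But D (D–F#–A) is foreign: the diatonic iii on degree 3 is D#m, whereas D comes from B minor. It is labeled bIII. But A (A–C#–E) is foreign: the diatonic vii° on degree 7 is A#dim, whereas A comes from B minor. It is labeled bVII.

bVI, bIII, bVII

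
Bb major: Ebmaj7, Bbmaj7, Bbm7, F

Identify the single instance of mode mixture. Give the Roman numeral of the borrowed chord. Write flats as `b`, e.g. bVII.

The diatonic triads in Bb major are Bb, Cm, Dm, Eb, F, Gm, Adim. Ebmaj7, Bbmaj7 and F are all diatonic. Bbm7 (Bb–Db–F–Ab) doesn't fit — on degree 1 Bb major would have Bb (I). Bbm7 is the degree-1 chord of Bb minor, so it is the borrowed i7.

i7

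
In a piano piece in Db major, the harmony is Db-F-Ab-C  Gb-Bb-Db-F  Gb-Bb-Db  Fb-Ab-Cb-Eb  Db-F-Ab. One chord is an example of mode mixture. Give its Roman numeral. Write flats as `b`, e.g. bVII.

bIIImaj7

Db major has the diatonic set Db, Ebm, Fm, Gb, Ab, Bbm, Cdim. Db–F–Ab–C = Dbmaj7, Gb–Bb–Db–F = Gbmaj7, Gb–Bb–Db = Gb and Db–F–Ab = Db all belong to that set. Fb–Ab–Cb–Eb is not: scale degree 3 in Db major carries Fm (iii). In Db minor the chord on that degree is Fbmaj7, so here it functions as bIIImaj7, borrowed from the parallel minor.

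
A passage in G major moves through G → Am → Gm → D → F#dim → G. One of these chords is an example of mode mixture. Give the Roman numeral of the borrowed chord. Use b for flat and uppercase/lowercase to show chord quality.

i

G major has the diatonic set G, Am, Bm, C, D, Em, F#dim. G, Am, D and F#dim all belong to that set. But Gm (G–Bb–D) is foreign: the diatonic I on degree 1 is G, whereas Gm comes from G minor. It is labeled i.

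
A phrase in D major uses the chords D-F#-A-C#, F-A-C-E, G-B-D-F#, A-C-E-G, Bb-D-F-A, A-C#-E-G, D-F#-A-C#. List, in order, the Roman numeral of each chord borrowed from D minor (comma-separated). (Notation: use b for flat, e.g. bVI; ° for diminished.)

bIIImaj7, v7, bVImaj7

The diatonic triads in D major are D, Em, F#m, G, A, Bm, C#dim. D–F#–A–C# = Dmaj7, G–B–D–F# = Gmaj7 and A–C#–E–G = A7 are all diatonic. F–A–C–E doesn't fit — on degree 3 D major would have F#m (iii). Fmaj7 is the degree-3 chord of D minor, so it is the borrowed bIIImaj7. A–C–E–G is not: scale degree 5 in D major carries A (V). In D minor the chord on that degree is Am7, so here it functions as v7, borrowed from the parallel minor. But Bb–D–F–A is foreign: the diatonic vi on degree 6 is Bm, whereas Bbmaj7 comes from D minor. It is labeled bVImaj7.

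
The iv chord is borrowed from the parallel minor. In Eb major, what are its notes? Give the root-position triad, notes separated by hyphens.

Ab-Cb-Eb

iv is built on scale degree 4, which is Ab in both Eb major and its parallel. Building the minor chord from the parallel minor on Ab: Ab–Cb–Eb.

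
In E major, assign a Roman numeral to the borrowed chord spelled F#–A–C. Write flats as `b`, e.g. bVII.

ii°

F# is scale degree 2 in E major. The diatonic chord on degree 2 would be F#m (ii), but F#–A–C is the diminished chord from E minor. As a borrowed chord it is labeled ii°.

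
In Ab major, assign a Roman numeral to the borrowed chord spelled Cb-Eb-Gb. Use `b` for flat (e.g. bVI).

In Ab major scale degree 3 is C; Cb is its lowered form, from Ab minor. Diatonically Ab major has Cm (iii) on that degree; Cb–Eb–Gb is instead the major chord native to Ab minor, so it takes the label bIII.

bIII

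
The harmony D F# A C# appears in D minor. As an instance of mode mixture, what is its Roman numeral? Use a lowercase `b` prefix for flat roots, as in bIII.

Imaj7

D is scale degree 1 in D minor. D–F#–A–C# is a major-seventh chord — the form found in D major, not the diatonic i (Dm). Borrowed into D minor it is written Imaj7.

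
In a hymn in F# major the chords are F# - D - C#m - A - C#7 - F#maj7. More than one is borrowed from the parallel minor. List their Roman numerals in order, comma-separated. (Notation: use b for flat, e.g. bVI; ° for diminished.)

bVI, v, bIII

F# major has the diatonic set F#, G#m, A#m, B, C#, D#m, E#dim. Of the given chords, F#, C#7 and F#maj7 are diatonic. D (D–F#–A) is not: scale degree 6 in F# major carries D#m (vi). In F# minor the chord on that degree is D, so here it functions as bVI, borrowed from the parallel minor. But C#m (C#–E–G#) is foreign: the diatonic V on degree 5 is C#, whereas C#m comes from F# minor. It is labeled v. A (A–C#–E) is not: scale degree 3 in F# major carries A#m (iii). In F# minor the chord on that degree is A, so here it functions as bIII, borrowed from the parallel minor.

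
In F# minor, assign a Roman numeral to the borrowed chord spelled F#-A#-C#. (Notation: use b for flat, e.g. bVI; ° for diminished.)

The root F# is the diatonic 1st degree of F# minor; the borrowing shows in the chord quality. The diatonic chord on degree 1 would be F#m (i), but F#–A#–C# is the major chord from F# major. As a borrowed chord it is labeled I.

I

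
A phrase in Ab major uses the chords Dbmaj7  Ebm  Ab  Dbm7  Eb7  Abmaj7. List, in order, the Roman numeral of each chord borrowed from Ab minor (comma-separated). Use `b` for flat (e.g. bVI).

v, iv7

The diatonic triads in Ab major are Ab, Bbm, Cm, Db, Eb, Fm, Gdim. Dbmaj7, Ab, Eb7 and Abmaj7 are all diatonic. But Ebm (Eb–Gb–Bb) is foreign: the diatonic V on degree 5 is Eb, whereas Ebm comes from Ab minor. It is labeled v. Dbm7 (Db–Fb–Ab–Cb) is not: scale degree 4 in Ab major carries Db (IV). In Ab minor the chord on that degree is Dbm7, so here it functions as iv7, borrowed from the parallel minor.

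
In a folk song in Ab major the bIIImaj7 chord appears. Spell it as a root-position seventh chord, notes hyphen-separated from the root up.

Cb-Eb-Gb-Bb

Scale degree 3 in Ab major is C. bIIImaj7 uses the lowered form, Cb, taken from Ab minor. Stacking thirds in Ab minor on Cb gives Cb–Eb–Gb–Bb.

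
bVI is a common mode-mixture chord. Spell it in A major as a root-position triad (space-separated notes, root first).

Scale degree 6 in A major is F#. bVI uses the lowered form, F, taken from A minor. Building the major chord from the parallel minor on F: F–A–C.

F A C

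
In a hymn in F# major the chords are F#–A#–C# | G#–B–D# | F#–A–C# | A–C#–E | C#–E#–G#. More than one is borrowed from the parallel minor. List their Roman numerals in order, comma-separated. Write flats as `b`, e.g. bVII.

The diatonic triads in F# major are F#, G#m, A#m, B, C#, D#m, E#dim. Of the given chords, F#–A#–C# = F#, G#–B–D# = G#m and C#–E#–G# = C# are diatonic. F#–A–C# is not: scale degree 1 in F# major carries F# (I). In F# minor the chord on that degree is F#m, so here it functions as i, borrowed from the parallel minor. A–C#–E doesn't fit — on degree 3 F# major would have A#m (iii). A is the degree-3 chord of F# minor, so it is the borrowed bIII.

i, bIII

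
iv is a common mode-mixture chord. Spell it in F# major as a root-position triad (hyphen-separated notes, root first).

B-D-F#

iv is built on scale degree 4, which is B in both F# major and its parallel. Building the minor chord from the parallel minor on B: B–D–F#.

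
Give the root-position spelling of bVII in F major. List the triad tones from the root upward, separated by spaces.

Eb G Bb

bVII is built on the lowered scale degree 7. In F major degree 7 is E; lowered it becomes Eb. Stacking thirds in F minor on Eb gives Eb–G–Bb.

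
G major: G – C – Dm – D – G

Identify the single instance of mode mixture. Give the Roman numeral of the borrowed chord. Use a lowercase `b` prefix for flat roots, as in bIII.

The diatonic triads in G major are G, Am, Bm, C, D, Em, F#dim. G, C and D are all diatonic. But Dm (D–F–A) is foreign: the diatonic V on degree 5 is D, whereas Dm comes from G minor. It is labeled v.

v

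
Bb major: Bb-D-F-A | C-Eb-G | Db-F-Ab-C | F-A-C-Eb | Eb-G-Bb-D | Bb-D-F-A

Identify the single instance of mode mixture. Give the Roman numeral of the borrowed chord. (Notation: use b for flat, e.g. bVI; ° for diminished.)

bIIImaj7

The diatonic triads in Bb major are Bb, Cm, Dm, Eb, F, Gm, Adim. Bb–D–F–A = Bbmaj7, C–Eb–G = Cm, F–A–C–Eb = F7 and Eb–G–Bb–D = Ebmaj7 all belong to that set. Db–F–Ab–C doesn't fit — on degree 3 Bb major would have Dm (iii). Dbmaj7 is the degree-3 chord of Bb minor, so it is the borrowed bIIImaj7.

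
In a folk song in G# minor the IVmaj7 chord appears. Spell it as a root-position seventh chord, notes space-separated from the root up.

IVmaj7 is built on scale degree 4, which is C# in both G# minor and its parallel. Building the major-seventh chord from the parallel major on C#: C#–E#–G#–B#.

C# E# G# B#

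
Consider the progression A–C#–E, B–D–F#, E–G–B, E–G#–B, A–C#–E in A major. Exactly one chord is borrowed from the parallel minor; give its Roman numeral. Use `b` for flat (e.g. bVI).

A major has the diatonic set A, Bm, C#m, D, E, F#m, G#dim. A–C#–E = A, B–D–F# = Bm and E–G#–B = E all belong to that set. But E–G–B is foreign: the diatonic V on degree 5 is E, whereas Em comes from A minor. It is labeled v.

v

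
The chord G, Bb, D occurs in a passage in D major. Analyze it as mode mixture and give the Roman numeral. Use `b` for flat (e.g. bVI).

iv

The root G is the diatonic 4th degree of D major; the borrowing shows in the chord quality. The diatonic chord on degree 4 would be G (IV), but G–Bb–D is the minor chord from D minor. As a borrowed chord it is labeled iv.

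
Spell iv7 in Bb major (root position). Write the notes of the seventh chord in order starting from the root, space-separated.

The root, Eb, is scale degree 4 — the same note in Bb major and Bb minor; only the chord quality changes. In Bb minor the chord on Eb is Eb–Gb–Bb–Db.

Eb Gb Bb Db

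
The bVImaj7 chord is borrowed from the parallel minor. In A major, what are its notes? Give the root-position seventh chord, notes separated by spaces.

F A C E

bVImaj7 is built on the lowered scale degree 6. In A major degree 6 is F#; lowered it becomes F. Building the major-seventh chord from the parallel minor on F: F–A–C–E.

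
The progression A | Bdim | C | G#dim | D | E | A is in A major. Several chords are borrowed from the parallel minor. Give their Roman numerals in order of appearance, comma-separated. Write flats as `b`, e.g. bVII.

A major has the diatonic set A, Bm, C#m, D, E, F#m, G#dim. A, G#dim, D and E all belong to that set. Bdim (B–D–F) doesn't fit — on degree 2 A major would have Bm (ii). Bdim is the degree-2 chord of A minor, so it is the borrowed ii°. C (C–E–G) doesn't fit — on degree 3 A major would have C#m (iii). C is the degree-3 chord of A minor, so it is the borrowed bIII.

ii°, bIII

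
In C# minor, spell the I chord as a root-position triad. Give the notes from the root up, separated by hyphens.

I is built on scale degree 1, which is C# in both C# minor and its parallel. Building the major chord from the parallel major on C#: C#–E#–G#.

C#-E#-G#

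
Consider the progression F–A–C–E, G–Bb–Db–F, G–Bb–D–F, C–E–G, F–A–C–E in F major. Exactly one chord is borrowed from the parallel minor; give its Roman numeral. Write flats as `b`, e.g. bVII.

F major has the diatonic set F, Gm, Am, Bb, C, Dm, Edim. F–A–C–E = Fmaj7, G–Bb–D–F = Gm7 and C–E–G = C are all diatonic. But G–Bb–Db–F is foreign: the diatonic ii on degree 2 is Gm, whereas Gm7b5 comes from F minor. It is labeled iiø7.

iiø7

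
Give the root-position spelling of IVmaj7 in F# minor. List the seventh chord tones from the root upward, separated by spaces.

B D# F# A#

The root, B, is scale degree 4 — the same note in F# minor and F# major; only the chord quality changes. Building the major-seventh chord from the parallel major on B: B–D#–F#–A#.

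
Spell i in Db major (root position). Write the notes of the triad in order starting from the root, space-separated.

Db Fb Ab

i is built on scale degree 1, which is Db in both Db major and its parallel. In Db minor the chord on Db is Db–Fb–Ab.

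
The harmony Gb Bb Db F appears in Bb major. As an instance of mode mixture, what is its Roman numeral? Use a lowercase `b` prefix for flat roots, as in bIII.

In Bb major scale degree 6 is G; Gb is its lowered form, from Bb minor. The diatonic chord on degree 6 would be Gm (vi), but Gb–Bb–Db–F is the major-seventh chord from Bb minor. As a borrowed chord it is labeled bVImaj7.

bVImaj7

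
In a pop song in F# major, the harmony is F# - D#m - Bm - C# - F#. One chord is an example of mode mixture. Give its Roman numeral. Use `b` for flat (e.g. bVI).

iv

F# major has the diatonic set F#, G#m, A#m, B, C#, D#m, E#dim. Of the given chords, F#, D#m and C# are diatonic. But Bm (B–D–F#) is foreign: the diatonic IV on degree 4 is B, whereas Bm comes from F# minor. It is labeled iv.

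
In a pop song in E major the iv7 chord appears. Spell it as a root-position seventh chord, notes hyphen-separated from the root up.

A-C-E-G

iv7 is built on scale degree 4, which is A in both E major and its parallel. Stacking thirds in E minor on A gives A–C–E–G.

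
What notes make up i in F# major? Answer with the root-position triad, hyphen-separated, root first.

The root, F#, is scale degree 1 — the same note in F# major and F# minor; only the chord quality changes. In F# minor the chord on F# is F#–A–C#.

F#-A-C#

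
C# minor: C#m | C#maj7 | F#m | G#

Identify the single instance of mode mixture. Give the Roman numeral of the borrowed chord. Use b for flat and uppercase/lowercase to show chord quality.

In C# minor (with V from harmonic minor) the diatonic chords are C#m, D#dim, E, F#m, G#, A, B. C#m, F#m and G# all belong to that set. But C#maj7 (C#–E#–G#–B#) is foreign: the diatonic i on degree 1 is C#m, whereas C#maj7 comes from C# major. It is labeled Imaj7.

Imaj7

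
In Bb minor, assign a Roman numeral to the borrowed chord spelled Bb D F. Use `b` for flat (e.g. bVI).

The root Bb is the diatonic 1st degree of Bb minor; the borrowing shows in the chord quality. Bb–D–F is a major chord — the form found in Bb major, not the diatonic i (Bbm). Borrowed into Bb minor it is written I.

I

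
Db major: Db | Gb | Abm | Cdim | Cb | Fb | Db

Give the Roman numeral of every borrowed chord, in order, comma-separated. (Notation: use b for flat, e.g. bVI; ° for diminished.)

v, bVII, bIII

Db major has the diatonic set Db, Ebm, Fm, Gb, Ab, Bbm, Cdim. Of the given chords, Db, Gb and Cdim are diatonic. But Abm (Ab–Cb–Eb) is foreign: the diatonic V on degree 5 is Ab, whereas Abm comes from Db minor. It is labeled v. Cb (Cb–Eb–Gb) is not: scale degree 7 in Db major carries Cdim (vii°). In Db minor the chord on that degree is Cb, so here it functions as bVII, borrowed from the parallel minor. Fb (Fb–Ab–Cb) is not: scale degree 3 in Db major carries Fm (iii). In Db minor the chord on that degree is Fb, so here it functions as bIII, borrowed from the parallel minor.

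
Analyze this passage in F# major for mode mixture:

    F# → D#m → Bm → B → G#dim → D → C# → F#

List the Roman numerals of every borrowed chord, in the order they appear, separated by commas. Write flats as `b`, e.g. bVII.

F# major has the diatonic set F#, G#m, A#m, B, C#, D#m, E#dim. F#, D#m, B and C# are all diatonic. Bm (B–D–F#) is not: scale degree 4 in F# major carries B (IV). In F# minor the chord on that degree is Bm, so here it functions as iv, borrowed from the parallel minor. But G#dim (G#–B–D) is foreign: the diatonic ii on degree 2 is G#m, whereas G#dim comes from F# minor. It is labeled ii°. D (D–F#–A) doesn't fit — on degree 6 F# major would have D#m (vi). D is the degree-6 chord of F# minor, so it is the borrowed bVI.

iv, ii°, bVI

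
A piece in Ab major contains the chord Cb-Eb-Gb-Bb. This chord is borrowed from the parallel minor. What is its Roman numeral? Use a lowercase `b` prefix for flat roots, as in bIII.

In Ab major scale degree 3 is C; Cb is its lowered form, from Ab minor. Diatonically Ab major has Cm (iii) on that degree; Cb–Eb–Gb–Bb is instead the major-seventh chord native to Ab minor, so it takes the label bIIImaj7.

bIIImaj7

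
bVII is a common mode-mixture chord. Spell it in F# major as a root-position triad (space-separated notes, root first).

bVII is built on the lowered scale degree 7. In F# major degree 7 is E#; lowered it becomes E. Building the major chord from the parallel minor on E: E–G#–B.

E G# B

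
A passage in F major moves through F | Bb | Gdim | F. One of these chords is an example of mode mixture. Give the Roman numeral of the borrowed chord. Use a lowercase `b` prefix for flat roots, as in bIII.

In F major the diatonic chords are F, Gm, Am, Bb, C, Dm, Edim. Of the given chords, F and Bb are diatonic. Gdim (G–Bb–Db) doesn't fit — on degree 2 F major would have Gm (ii). Gdim is the degree-2 chord of F minor, so it is the borrowed ii°.

ii°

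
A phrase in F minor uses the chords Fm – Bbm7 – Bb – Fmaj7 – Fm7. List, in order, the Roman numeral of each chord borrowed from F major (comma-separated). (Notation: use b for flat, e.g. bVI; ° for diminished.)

IV, Imaj7

In F minor (with V from harmonic minor) the diatonic chords are Fm, Gdim, Ab, Bbm, C, Db, Eb. Of the given chords, Fm, Bbm7 and Fm7 are diatonic. Bb (Bb–D–F) doesn't fit — on degree 4 F minor would have Bbm (iv). Bb is the degree-4 chord of F major, so it is the borrowed IV. Fmaj7 (F–A–C–E) doesn't fit — on degree 1 F minor would have Fm (i). Fmaj7 is the degree-1 chord of F major, so it is the borrowed Imaj7.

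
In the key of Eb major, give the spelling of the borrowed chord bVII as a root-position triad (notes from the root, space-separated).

Db F Ab

bVII is built on the lowered scale degree 7. In Eb major degree 7 is D; lowered it becomes Db. In Eb minor the chord on Db is Db–F–Ab.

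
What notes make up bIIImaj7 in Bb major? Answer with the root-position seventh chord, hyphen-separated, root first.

Db-F-Ab-C

The root of bIIImaj7 is the lowered 3rd degree: D becomes Db. In Bb minor the chord on Db is Db–F–Ab–C.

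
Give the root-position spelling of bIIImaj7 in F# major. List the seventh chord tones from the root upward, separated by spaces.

A C# E G#

Scale degree 3 in F# major is A#. bIIImaj7 uses the lowered form, A, taken from F# minor. In F# minor the chord on A is A–C#–E–G#.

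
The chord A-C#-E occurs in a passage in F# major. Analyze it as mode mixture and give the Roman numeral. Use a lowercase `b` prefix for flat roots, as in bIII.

bIII

The root A is the lowered 3rd scale degree — diatonically F# major has A# there. The diatonic chord on degree 3 would be A#m (iii), but A–C#–E is the major chord from F# minor. As a borrowed chord it is labeled bIII.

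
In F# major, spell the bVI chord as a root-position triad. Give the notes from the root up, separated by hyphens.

Scale degree 6 in F# major is D#. bVI uses the lowered form, D, taken from F# minor. Building the major chord from the parallel minor on D: D–F#–A.

D-F#-A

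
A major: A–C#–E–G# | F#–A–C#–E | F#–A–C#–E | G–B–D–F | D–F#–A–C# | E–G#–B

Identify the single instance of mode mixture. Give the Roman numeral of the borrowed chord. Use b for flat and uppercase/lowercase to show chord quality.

bVII7

In A major the diatonic chords are A, Bm, C#m, D, E, F#m, G#dim. Of the given chords, A–C#–E–G# = Amaj7, F#–A–C#–E = F#m7, D–F#–A–C# = Dmaj7 and E–G#–B = E are diatonic. G–B–D–F is not: scale degree 7 in A major carries G#dim (vii°). In A minor the chord on that degree is G7, so here it functions as bVII7, borrowed from the parallel minor.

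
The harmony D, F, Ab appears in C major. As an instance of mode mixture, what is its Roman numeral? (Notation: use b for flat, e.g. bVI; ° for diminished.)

The root D is the diatonic 2nd degree of C major; the borrowing shows in the chord quality. The diatonic chord on degree 2 would be Dm (ii), but D–F–Ab is the diminished chord from C minor. As a borrowed chord it is labeled ii°.

ii°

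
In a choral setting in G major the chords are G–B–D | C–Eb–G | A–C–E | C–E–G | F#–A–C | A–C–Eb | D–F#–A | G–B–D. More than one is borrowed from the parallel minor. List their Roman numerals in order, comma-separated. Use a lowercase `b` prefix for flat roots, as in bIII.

G major has the diatonic set G, Am, Bm, C, D, Em, F#dim. G–B–D = G, A–C–E = Am, C–E–G = C, F#–A–C = F#dim and D–F#–A = D are all diatonic. C–Eb–G is not: scale degree 4 in G major carries C (IV). In G minor the chord on that degree is Cm, so here it functions as iv, borrowed from the parallel minor. But A–C–Eb is foreign: the diatonic ii on degree 2 is Am, whereas Adim comes from G minor. It is labeled ii°.

iv, ii°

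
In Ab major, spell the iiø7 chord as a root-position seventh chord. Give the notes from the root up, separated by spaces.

Bb Db Fb Ab

The root, Bb, is scale degree 2 — the same note in Ab major and Ab minor; only the chord quality changes. Building the half-diminished-seventh chord from the parallel minor on Bb: Bb–Db–Fb–Ab.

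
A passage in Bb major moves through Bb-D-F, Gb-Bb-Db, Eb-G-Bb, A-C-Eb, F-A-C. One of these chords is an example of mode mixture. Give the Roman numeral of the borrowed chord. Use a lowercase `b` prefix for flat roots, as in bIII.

bVI

The diatonic triads in Bb major are Bb, Cm, Dm, Eb, F, Gm, Adim. Bb–D–F = Bb, Eb–G–Bb = Eb, A–C–Eb = Adim and F–A–C = F all belong to that set. But Gb–Bb–Db is foreign: the diatonic vi on degree 6 is Gm, whereas Gb comes from Bb minor. It is labeled bVI.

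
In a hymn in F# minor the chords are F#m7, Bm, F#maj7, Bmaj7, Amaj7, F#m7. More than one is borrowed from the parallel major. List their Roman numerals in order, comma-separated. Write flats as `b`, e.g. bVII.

Imaj7, IVmaj7

In F# minor (with V from harmonic minor) the diatonic chords are F#m, G#dim, A, Bm, C#, D, E. Of the given chords, F#m7, Bm and Amaj7 are diatonic. F#maj7 (F#–A#–C#–E#) doesn't fit — on degree 1 F# minor would have F#m (i). F#maj7 is the degree-1 chord of F# major, so it is the borrowed Imaj7. Bmaj7 (B–D#–F#–A#) doesn't fit — on degree 4 F# minor would have Bm (iv). Bmaj7 is the degree-4 chord of F# major, so it is the borrowed IVmaj7.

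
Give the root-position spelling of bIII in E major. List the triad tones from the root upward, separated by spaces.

G B D

bIII is built on the lowered scale degree 3. In E major degree 3 is G#; lowered it becomes G. Building the major chord from the parallel minor on G: G–B–D.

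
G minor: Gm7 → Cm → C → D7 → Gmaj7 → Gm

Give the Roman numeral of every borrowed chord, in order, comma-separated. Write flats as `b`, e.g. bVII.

G minor has the diatonic set Gm, Adim, Bb, Cm, D, Eb, F (with V from harmonic minor). Gm7, Cm, D7 and Gm are all diatonic. But C (C–E–G) is foreign: the diatonic iv on degree 4 is Cm, whereas C comes from G major. It is labeled IV. Gmaj7 (G–B–D–F#) doesn't fit — on degree 1 G minor would have Gm (i). Gmaj7 is the degree-1 chord of G major, so it is the borrowed Imaj7.

IV, Imaj7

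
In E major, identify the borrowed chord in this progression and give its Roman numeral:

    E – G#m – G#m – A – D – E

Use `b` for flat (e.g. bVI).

The diatonic triads in E major are E, F#m, G#m, A, B, C#m, D#dim. E, G#m and A are all diatonic. D (D–F#–A) doesn't fit — on degree 7 E major would have D#dim (vii°). D is the degree-7 chord of E minor, so it is the borrowed bVII.

bVII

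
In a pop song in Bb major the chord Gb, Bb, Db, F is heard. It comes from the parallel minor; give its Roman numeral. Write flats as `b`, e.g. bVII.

bVImaj7

The root Gb is the lowered 6th scale degree — diatonically Bb major has G there. Gb–Bb–Db–F is a major-seventh chord — the form found in Bb minor, not the diatonic vi (Gm). Borrowed into Bb major it is written bVImaj7.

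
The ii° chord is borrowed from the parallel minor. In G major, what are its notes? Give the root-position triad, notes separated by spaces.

The root, A, is scale degree 2 — the same note in G major and G minor; only the chord quality changes. Stacking thirds in G minor on A gives A–C–Eb.

A C Eb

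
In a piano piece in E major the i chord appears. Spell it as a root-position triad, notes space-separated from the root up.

E G B

i is built on scale degree 1, which is E in both E major and its parallel. Building the minor chord from the parallel minor on E: E–G–B.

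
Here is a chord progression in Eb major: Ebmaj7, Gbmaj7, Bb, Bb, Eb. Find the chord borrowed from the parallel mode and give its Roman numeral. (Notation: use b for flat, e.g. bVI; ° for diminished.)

bIIImaj7

The diatonic triads in Eb major are Eb, Fm, Gm, Ab, Bb, Cm, Ddim. Ebmaj7, Bb and Eb are all diatonic. Gbmaj7 (Gb–Bb–Db–F) doesn't fit — on degree 3 Eb major would have Gm (iii). Gbmaj7 is the degree-3 chord of Eb minor, so it is the borrowed bIIImaj7.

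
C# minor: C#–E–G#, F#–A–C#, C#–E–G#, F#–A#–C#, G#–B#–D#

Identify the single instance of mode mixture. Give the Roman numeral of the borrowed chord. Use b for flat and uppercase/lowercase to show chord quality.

IV

The diatonic triads in C# minor (with V from harmonic minor) are C#m, D#dim, E, F#m, G#, A, B. Of the given chords, C#–E–G# = C#m, F#–A–C# = F#m and G#–B#–D# = G# are diatonic. F#–A#–C# doesn't fit — on degree 4 C# minor would have F#m (iv). F# is the degree-4 chord of C# major, so it is the borrowed IV.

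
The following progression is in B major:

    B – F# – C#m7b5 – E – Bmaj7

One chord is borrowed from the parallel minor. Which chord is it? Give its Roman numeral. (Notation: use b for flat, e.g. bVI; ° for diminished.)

iiø7

The diatonic triads in B major are B, C#m, D#m, E, F#, G#m, A#dim. Of the given chords, B, F#, E and Bmaj7 are diatonic. C#m7b5 (C#–E–G–B) is not: scale degree 2 in B major carries C#m (ii). In B minor the chord on that degree is C#m7b5, so here it functions as iiø7, borrowed from the parallel minor.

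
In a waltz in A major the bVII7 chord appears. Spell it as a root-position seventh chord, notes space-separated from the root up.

The root of bVII7 is the lowered 7th degree: G# becomes G. Stacking thirds in A minor on G gives G–B–D–F.

G B D F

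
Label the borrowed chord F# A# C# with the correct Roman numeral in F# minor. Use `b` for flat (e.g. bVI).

F# is scale degree 1 in F# minor. The diatonic chord on degree 1 would be F#m (i), but F#–A#–C# is the major chord from F# major. As a borrowed chord it is labeled I.

I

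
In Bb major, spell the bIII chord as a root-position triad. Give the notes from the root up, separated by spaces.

Db F Ab

Scale degree 3 in Bb major is D. bIII uses the lowered form, Db, taken from Bb minor. Building the major chord from the parallel minor on Db: Db–F–Ab.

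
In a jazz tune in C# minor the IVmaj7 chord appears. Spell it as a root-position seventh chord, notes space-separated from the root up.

F# A# C# E#

The root, F#, is scale degree 4 — the same note in C# minor and C# major; only the chord quality changes. Stacking thirds in C# major on F# gives F#–A#–C#–E#.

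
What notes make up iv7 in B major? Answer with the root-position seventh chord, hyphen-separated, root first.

The root, E, is scale degree 4 — the same note in B major and B minor; only the chord quality changes. Building the minor-seventh chord from the parallel minor on E: E–G–B–D.

E-G-B-D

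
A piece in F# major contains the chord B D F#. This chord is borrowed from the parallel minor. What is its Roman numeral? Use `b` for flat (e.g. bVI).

iv

The root B is the diatonic 4th degree of F# major; the borrowing shows in the chord quality. The diatonic chord on degree 4 would be B (IV), but B–D–F# is the minor chord from F# minor. As a borrowed chord it is labeled iv.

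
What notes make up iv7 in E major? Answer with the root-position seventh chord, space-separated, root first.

A C E G

The root, A, is scale degree 4 — the same note in E major and E minor; only the chord quality changes. Building the minor-seventh chord from the parallel minor on A: A–C–E–G.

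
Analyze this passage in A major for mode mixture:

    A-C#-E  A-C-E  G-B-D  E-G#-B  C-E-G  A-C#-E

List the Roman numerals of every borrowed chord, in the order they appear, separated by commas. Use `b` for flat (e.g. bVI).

In A major the diatonic chords are A, Bm, C#m, D, E, F#m, G#dim. A–C#–E = A and E–G#–B = E are both diatonic. A–C–E doesn't fit — on degree 1 A major would have A (I). Am is the degree-1 chord of A minor, so it is the borrowed i. G–B–D doesn't fit — on degree 7 A major would have G#dim (vii°). G is the degree-7 chord of A minor, so it is the borrowed bVII. C–E–G doesn't fit — on degree 3 A major would have C#m (iii). C is the degree-3 chord of A minor, so it is the borrowed bIII.

i, bVII, bIII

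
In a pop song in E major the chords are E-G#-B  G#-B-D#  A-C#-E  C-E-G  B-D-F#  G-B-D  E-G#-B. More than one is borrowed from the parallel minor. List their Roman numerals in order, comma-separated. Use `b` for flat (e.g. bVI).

In E major the diatonic chords are E, F#m, G#m, A, B, C#m, D#dim. Of the given chords, E–G#–B = E, G#–B–D# = G#m and A–C#–E = A are diatonic. C–E–G is not: scale degree 6 in E major carries C#m (vi). In E minor the chord on that degree is C, so here it functions as bVI, borrowed from the parallel minor. B–D–F# doesn't fit — on degree 5 E major would have B (V). Bm is the degree-5 chord of E minor, so it is the borrowed v. G–B–D doesn't fit — on degree 3 E major would have G#m (iii). G is the degree-3 chord of E minor, so it is the borrowed bIII.

bVI, v, bIII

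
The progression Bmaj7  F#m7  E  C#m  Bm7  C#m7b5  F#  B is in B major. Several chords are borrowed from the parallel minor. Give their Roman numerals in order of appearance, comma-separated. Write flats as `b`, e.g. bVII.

B major has the diatonic set B, C#m, D#m, E, F#, G#m, A#dim. Of the given chords, Bmaj7, E, C#m, F# and B are diatonic. F#m7 (F#–A–C#–E) is not: scale degree 5 in B major carries F# (V). In B minor the chord on that degree is F#m7, so here it functions as v7, borrowed from the parallel minor. But Bm7 (B–D–F#–A) is foreign: the diatonic I on degree 1 is B, whereas Bm7 comes from B minor. It is labeled i7. C#m7b5 (C#–E–G–B) is not: scale degree 2 in B major carries C#m (ii). In B minor the chord on that degree is C#m7b5, so here it functions as iiø7, borrowed from the parallel minor.

v7, i7, iiø7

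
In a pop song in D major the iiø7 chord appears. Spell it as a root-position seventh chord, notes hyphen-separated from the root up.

E-G-Bb-D

The root, E, is scale degree 2 — the same note in D major and D minor; only the chord quality changes. Stacking thirds in D minor on E gives E–G–Bb–D.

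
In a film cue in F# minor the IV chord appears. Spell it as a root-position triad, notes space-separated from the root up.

IV is built on scale degree 4, which is B in both F# minor and its parallel. Stacking thirds in F# major on B gives B–D#–F#.

B D# F#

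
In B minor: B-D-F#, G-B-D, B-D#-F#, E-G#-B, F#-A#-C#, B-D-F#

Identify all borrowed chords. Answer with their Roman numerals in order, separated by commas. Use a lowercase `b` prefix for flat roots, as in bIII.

B minor has the diatonic set Bm, C#dim, D, Em, F#, G, A (with V from harmonic minor). Of the given chords, B–D–F# = Bm, G–B–D = G and F#–A#–C# = F# are diatonic. B–D#–F# doesn't fit — on degree 1 B minor would have Bm (i). B is the degree-1 chord of B major, so it is the borrowed I. E–G#–B is not: scale degree 4 in B minor carries Em (iv). In B major the chord on that degree is E, so here it functions as IV, borrowed from the parallel major.

I, IV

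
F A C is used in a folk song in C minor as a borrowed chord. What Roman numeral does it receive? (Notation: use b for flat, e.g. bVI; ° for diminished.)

IV

F is scale degree 4 in C minor. F–A–C is a major chord — the form found in C major, not the diatonic iv (Fm). Borrowed into C minor it is written IV.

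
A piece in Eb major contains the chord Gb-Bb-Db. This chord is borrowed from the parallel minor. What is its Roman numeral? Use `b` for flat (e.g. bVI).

bIII

The root Gb is the lowered 3rd scale degree — diatonically Eb major has G there. The diatonic chord on degree 3 would be Gm (iii), but Gb–Bb–Db is the major chord from Eb minor. As a borrowed chord it is labeled bIII.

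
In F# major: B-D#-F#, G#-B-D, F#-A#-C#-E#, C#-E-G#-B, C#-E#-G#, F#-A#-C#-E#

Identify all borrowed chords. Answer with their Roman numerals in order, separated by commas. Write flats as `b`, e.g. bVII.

ii°, v7

In F# major the diatonic chords are F#, G#m, A#m, B, C#, D#m, E#dim. B–D#–F# = B, F#–A#–C#–E# = F#maj7 and C#–E#–G# = C# all belong to that set. G#–B–D is not: scale degree 2 in F# major carries G#m (ii). In F# minor the chord on that degree is G#dim, so here it functions as ii°, borrowed from the parallel minor. C#–E–G#–B doesn't fit — on degree 5 F# major would have C# (V). C#m7 is the degree-5 chord of F# minor, so it is the borrowed v7.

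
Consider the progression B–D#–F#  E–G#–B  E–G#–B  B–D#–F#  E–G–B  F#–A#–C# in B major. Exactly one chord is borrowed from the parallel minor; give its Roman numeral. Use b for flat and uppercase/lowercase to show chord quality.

iv

The diatonic triads in B major are B, C#m, D#m, E, F#, G#m, A#dim. B–D#–F# = B, E–G#–B = E and F#–A#–C# = F# are all diatonic. But E–G–B is foreign: the diatonic IV on degree 4 is E, whereas Em comes from B minor. It is labeled iv.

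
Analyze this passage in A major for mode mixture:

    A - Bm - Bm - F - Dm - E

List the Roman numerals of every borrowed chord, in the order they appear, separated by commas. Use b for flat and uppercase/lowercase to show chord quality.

A major has the diatonic set A, Bm, C#m, D, E, F#m, G#dim. Of the given chords, A, Bm and E are diatonic. F (F–A–C) doesn't fit — on degree 6 A major would have F#m (vi). F is the degree-6 chord of A minor, so it is the borrowed bVI. But Dm (D–F–A) is foreign: the diatonic IV on degree 4 is D, whereas Dm comes from A minor. It is labeled iv.

bVI, iv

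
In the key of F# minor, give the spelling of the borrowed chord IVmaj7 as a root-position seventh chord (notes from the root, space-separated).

IVmaj7 is built on scale degree 4, which is B in both F# minor and its parallel. Stacking thirds in F# major on B gives B–D#–F#–A#.

B D# F# A#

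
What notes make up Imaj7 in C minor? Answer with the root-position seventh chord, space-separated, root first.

Imaj7 is built on scale degree 1, which is C in both C minor and its parallel. In C major the chord on C is C–E–G–B.

C E G B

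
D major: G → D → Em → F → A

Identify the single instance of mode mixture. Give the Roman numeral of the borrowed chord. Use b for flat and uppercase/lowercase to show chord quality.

bIII

The diatonic triads in D major are D, Em, F#m, G, A, Bm, C#dim. Of the given chords, G, D, Em and A are diatonic. F (F–A–C) is not: scale degree 3 in D major carries F#m (iii). In D minor the chord on that degree is F, so here it functions as bIII, borrowed from the parallel minor.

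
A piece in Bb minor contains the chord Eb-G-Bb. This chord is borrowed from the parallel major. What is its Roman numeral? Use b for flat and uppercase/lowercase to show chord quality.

IV

Eb is scale degree 4 in Bb minor. Eb–G–Bb is a major chord — the form found in Bb major, not the diatonic iv (Ebm). Borrowed into Bb minor it is written IV.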